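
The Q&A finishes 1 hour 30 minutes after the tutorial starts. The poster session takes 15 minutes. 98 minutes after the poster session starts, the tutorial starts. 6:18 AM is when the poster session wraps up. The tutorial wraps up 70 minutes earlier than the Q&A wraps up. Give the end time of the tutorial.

8:01 AM

The poster session starts at 6:18 AM − 15 min = 6:03 AM.
The tutorial starts at 6:03 AM + 98 min = 7:41 AM.
The Q&A ends at 7:41 AM + 90 min = 9:11 AM.
The tutorial ends at 9:11 AM − 70 min = 8:01 AM.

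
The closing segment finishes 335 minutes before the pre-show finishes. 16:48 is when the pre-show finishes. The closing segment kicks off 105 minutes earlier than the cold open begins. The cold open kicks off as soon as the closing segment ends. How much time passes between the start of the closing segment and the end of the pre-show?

The closing segment ends at 16:48 − 335 min = 11:13.
So the cold open starts at 11:13.
The closing segment starts at 11:13 − 105 min = 09:28.
From 09:28 to 16:48 is 7 h 20 min.

7 h 20 min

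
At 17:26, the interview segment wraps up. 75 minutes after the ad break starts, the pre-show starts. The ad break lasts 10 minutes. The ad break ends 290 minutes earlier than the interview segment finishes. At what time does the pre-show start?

The ad break ends at 17:26 − 290 min = 12:36.
The ad break starts at 12:36 − 10 min = 12:26.
The pre-show starts at 12:26 + 75 min = 13:41.

13:41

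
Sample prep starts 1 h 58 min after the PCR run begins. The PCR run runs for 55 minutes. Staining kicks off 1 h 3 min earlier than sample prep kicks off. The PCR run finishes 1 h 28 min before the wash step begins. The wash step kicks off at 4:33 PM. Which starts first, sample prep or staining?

staining

The PCR run ends at 4:33 PM − 88 min = 3:05 PM.
The PCR run starts at 3:05 PM − 55 min = 2:10 PM.
Sample prep starts at 2:10 PM + 118 min = 4:08 PM.
Staining starts at 4:08 PM − 63 min = 3:05 PM.
Sample prep starts at 4:08 PM and staining starts at 3:05 PM, so staining is first.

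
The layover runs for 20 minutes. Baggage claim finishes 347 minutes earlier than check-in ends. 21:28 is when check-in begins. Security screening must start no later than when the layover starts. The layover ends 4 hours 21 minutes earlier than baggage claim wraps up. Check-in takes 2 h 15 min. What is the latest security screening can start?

13:15

Check-in ends at 21:28 + 135 min = 23:43.
Baggage claim ends at 23:43 − 347 min = 17:56.
The layover ends at 17:56 − 261 min = 13:35.
The layover starts at 13:35 − 20 min = 13:15.
Security screening is bounded by the layover, so the latest it can start is 13:15.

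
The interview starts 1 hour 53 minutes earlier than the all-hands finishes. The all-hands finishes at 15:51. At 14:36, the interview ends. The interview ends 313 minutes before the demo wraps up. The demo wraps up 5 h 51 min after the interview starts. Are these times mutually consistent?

Yes

The interview starts at 15:51 − 113 min = 13:58.
The demo ends at 13:58 + 351 min = 19:49.
The interview ends at 19:49 − 313 min = 14:36.
That matches the stated 14:36, so the schedule is consistent.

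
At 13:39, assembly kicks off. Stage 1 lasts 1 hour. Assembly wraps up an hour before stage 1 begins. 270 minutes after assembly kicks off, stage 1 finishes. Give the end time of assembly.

Stage 1 ends at 13:39 + 270 min = 18:09.
Stage 1 starts at 18:09 − 60 min = 17:09.
Assembly ends at 17:09 − 60 min = 16:09.

16:09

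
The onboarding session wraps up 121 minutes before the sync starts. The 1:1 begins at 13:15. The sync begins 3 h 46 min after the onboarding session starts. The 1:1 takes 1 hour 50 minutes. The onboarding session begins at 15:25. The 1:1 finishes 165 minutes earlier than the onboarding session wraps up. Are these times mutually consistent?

The sync starts at 15:25 + 226 min = 19:11.
The onboarding session ends at 19:11 − 121 min = 17:10.
The 1:1 ends at 17:10 − 165 min = 14:25.
The 1:1 starts at 14:25 − 110 min = 12:35.
But the 1:1 is also said to start at 13:15 — a 40-minute conflict.

No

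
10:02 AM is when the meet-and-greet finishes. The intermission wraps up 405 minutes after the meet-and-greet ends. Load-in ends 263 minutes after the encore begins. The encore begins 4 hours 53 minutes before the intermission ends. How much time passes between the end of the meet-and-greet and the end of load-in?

6 h 15 min

The intermission ends at 10:02 AM + 405 min = 4:47 PM.
The encore starts at 4:47 PM − 293 min = 11:54 AM.
Load-in ends at 11:54 AM + 263 min = 4:17 PM.
From 10:02 AM to 4:17 PM is 6 h 15 min.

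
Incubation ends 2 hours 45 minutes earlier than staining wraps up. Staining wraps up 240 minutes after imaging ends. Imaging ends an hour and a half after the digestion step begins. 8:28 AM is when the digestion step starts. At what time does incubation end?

Imaging ends at 8:28 AM + 90 min = 9:58 AM.
Staining ends at 9:58 AM + 240 min = 1:58 PM.
Incubation ends at 1:58 PM − 165 min = 11:13 AM.

11:13 AM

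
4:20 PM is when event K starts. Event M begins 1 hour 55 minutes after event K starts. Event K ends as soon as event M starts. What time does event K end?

6:15 PM

Event M starts at 4:20 PM + 115 min = 6:15 PM.
So event K ends at 6:15 PM.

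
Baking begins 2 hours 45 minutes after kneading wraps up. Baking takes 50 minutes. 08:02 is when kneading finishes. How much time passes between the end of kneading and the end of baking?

3 hours 35 minutes

Baking starts at 08:02 + 165 min = 10:47.
Baking ends at 10:47 + 50 min = 11:37.
From 08:02 to 11:37 is 3 hours 35 minutes.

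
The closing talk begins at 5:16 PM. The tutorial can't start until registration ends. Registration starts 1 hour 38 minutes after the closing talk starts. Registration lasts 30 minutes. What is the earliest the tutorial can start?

7:24 PM

Registration starts at 5:16 PM + 98 min = 6:54 PM.
Registration ends at 6:54 PM + 30 min = 7:24 PM.
The tutorial is bounded by registration, so the earliest it can start is 7:24 PM.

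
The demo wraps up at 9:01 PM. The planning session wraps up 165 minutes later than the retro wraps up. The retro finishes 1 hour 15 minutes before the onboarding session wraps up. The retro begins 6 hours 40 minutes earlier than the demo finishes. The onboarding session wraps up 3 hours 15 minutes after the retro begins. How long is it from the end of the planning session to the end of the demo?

1 hour 55 minutes

The retro starts at 9:01 PM − 400 min = 2:21 PM.
The onboarding session ends at 2:21 PM + 195 min = 5:36 PM.
The retro ends at 5:36 PM − 75 min = 4:21 PM.
The planning session ends at 4:21 PM + 165 min = 7:06 PM.
From 7:06 PM to 9:01 PM is 1 hour 55 minutes.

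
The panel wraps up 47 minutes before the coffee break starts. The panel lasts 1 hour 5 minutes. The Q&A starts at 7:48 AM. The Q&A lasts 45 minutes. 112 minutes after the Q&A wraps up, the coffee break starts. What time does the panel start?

8:33 AM

The Q&A ends at 7:48 AM + 45 min = 8:33 AM.
The coffee break starts at 8:33 AM + 112 min = 10:25 AM.
The panel ends at 10:25 AM − 47 min = 9:38 AM.
The panel starts at 9:38 AM − 65 min = 8:33 AM.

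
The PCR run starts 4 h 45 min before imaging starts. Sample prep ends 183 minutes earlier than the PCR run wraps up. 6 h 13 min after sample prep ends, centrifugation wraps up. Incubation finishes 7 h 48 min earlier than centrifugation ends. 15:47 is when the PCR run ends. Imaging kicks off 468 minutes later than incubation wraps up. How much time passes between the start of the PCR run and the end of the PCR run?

Sample prep ends at 15:47 − 183 min = 12:44.
Centrifugation ends at 12:44 + 373 min = 18:57.
Incubation ends at 18:57 − 468 min = 11:09.
Imaging starts at 11:09 + 468 min = 18:57.
The PCR run starts at 18:57 − 285 min = 14:12.
From 14:12 to 15:47 is 1 h 35 min.

1 h 35 min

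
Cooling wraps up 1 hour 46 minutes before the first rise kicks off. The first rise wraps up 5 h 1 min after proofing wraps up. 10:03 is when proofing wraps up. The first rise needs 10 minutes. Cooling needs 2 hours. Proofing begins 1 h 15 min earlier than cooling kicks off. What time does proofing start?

The first rise ends at 10:03 + 301 min = 15:04.
The first rise starts at 15:04 − 10 min = 14:54.
Cooling ends at 14:54 − 106 min = 13:08.
Cooling starts at 13:08 − 120 min = 11:08.
Proofing starts at 11:08 − 75 min = 09:53.

09:53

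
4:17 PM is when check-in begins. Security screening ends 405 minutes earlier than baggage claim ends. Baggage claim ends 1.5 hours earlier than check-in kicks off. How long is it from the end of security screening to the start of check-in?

8 hours 15 minutes

Baggage claim ends at 4:17 PM − 90 min = 2:47 PM.
Security screening ends at 2:47 PM − 405 min = 8:02 AM.
From 8:02 AM to 4:17 PM is 8 hours 15 minutes.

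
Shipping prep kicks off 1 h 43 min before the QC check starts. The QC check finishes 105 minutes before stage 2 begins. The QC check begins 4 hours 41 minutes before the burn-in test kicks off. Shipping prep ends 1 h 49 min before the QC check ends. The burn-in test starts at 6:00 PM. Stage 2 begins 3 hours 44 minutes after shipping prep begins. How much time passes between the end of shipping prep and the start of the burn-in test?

6 h 14 min

The QC check starts at 6:00 PM − 281 min = 1:19 PM.
Shipping prep starts at 1:19 PM − 103 min = 11:36 AM.
Stage 2 starts at 11:36 AM + 224 min = 3:20 PM.
The QC check ends at 3:20 PM − 105 min = 1:35 PM.
Shipping prep ends at 1:35 PM − 109 min = 11:46 AM.
From 11:46 AM to 6:00 PM is 6 h 14 min.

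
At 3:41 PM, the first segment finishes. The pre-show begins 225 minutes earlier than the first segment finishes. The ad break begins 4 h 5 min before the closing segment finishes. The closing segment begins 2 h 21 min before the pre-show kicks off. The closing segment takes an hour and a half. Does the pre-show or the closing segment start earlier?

The pre-show starts at 3:41 PM − 225 min = 11:56 AM.
The closing segment starts at 11:56 AM − 141 min = 9:35 AM.
The pre-show starts at 11:56 AM and the closing segment starts at 9:35 AM, so the closing segment is first.

the closing segment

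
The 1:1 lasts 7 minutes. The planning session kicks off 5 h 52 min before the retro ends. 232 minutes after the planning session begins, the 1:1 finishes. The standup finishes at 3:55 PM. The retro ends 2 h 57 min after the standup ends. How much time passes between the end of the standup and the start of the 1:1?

The retro ends at 3:55 PM + 177 min = 6:52 PM.
The planning session starts at 6:52 PM − 352 min = 1:00 PM.
The 1:1 ends at 1:00 PM + 232 min = 4:52 PM.
The 1:1 starts at 4:52 PM − 7 min = 4:45 PM.
From 3:55 PM to 4:45 PM is 50 minutes.

50 minutes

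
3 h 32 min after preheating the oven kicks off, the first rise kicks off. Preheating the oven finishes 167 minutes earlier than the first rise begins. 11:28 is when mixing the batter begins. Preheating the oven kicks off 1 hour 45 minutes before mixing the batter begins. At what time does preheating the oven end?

10:28

Preheating the oven starts at 11:28 − 105 min = 09:43.
The first rise starts at 09:43 + 212 min = 13:15.
Preheating the oven ends at 13:15 − 167 min = 10:28.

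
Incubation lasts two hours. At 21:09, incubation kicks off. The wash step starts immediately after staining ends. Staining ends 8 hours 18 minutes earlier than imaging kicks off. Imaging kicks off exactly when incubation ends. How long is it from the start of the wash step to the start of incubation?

6 h 18 min

Incubation ends at 21:09 + 120 min = 23:09.
So imaging starts at 23:09.
Staining ends at 23:09 − 498 min = 14:51.
So the wash step starts at 14:51.
From 14:51 to 21:09 is 6 h 18 min.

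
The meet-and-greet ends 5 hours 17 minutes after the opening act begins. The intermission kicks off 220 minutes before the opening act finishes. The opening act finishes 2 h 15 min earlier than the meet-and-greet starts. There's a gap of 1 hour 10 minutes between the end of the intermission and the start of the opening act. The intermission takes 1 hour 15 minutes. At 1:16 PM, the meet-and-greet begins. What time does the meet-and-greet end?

3:03 PM

The opening act ends at 1:16 PM − 135 min = 11:01 AM.
The intermission starts at 11:01 AM − 220 min = 7:21 AM.
The intermission ends at 7:21 AM + 75 min = 8:36 AM.
The opening act starts at 8:36 AM + 70 min = 9:46 AM.
The meet-and-greet ends at 9:46 AM + 317 min = 3:03 PM.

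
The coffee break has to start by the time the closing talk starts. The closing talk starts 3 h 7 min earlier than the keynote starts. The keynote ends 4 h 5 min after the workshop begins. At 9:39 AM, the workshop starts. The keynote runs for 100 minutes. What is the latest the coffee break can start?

The keynote ends at 9:39 AM + 245 min = 1:44 PM.
The keynote starts at 1:44 PM − 100 min = 12:04 PM.
The closing talk starts at 12:04 PM − 187 min = 8:57 AM.
The coffee break is bounded by the closing talk, so the latest it can start is 8:57 AM.

8:57 AM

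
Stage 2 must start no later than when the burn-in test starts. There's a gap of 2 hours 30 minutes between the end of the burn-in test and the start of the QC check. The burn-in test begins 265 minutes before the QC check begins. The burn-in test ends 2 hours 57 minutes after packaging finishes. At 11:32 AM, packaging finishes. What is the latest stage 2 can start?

12:34 PM

The burn-in test ends at 11:32 AM + 177 min = 2:29 PM.
The QC check starts at 2:29 PM + 150 min = 4:59 PM.
The burn-in test starts at 4:59 PM − 265 min = 12:34 PM.
Stage 2 is bounded by the burn-in test, so the latest it can start is 12:34 PM.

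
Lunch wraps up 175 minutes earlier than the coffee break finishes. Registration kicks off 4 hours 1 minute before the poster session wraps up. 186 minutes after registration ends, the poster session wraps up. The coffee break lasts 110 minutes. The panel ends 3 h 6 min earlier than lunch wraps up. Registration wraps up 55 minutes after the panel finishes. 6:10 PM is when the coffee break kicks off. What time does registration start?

1:59 PM

The coffee break ends at 6:10 PM + 110 min = 8:00 PM.
Lunch ends at 8:00 PM − 175 min = 5:05 PM.
The panel ends at 5:05 PM − 186 min = 1:59 PM.
Registration ends at 1:59 PM + 55 min = 2:54 PM.
The poster session ends at 2:54 PM + 186 min = 6:00 PM.
Registration starts at 6:00 PM − 241 min = 1:59 PM.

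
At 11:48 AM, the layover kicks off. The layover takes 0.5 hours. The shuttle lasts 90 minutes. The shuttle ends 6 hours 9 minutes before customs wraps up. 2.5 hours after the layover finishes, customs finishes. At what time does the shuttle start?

The layover ends at 11:48 AM + 30 min = 12:18 PM.
Customs ends at 12:18 PM + 150 min = 2:48 PM.
The shuttle ends at 2:48 PM − 369 min = 8:39 AM.
The shuttle starts at 8:39 AM − 90 min = 7:09 AM.

7:09 AM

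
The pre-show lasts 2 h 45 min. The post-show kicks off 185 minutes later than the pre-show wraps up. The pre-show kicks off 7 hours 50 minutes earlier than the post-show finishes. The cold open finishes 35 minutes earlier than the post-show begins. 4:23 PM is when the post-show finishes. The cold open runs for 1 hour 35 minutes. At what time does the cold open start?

The pre-show starts at 4:23 PM − 470 min = 8:33 AM.
The pre-show ends at 8:33 AM + 165 min = 11:18 AM.
The post-show starts at 11:18 AM + 185 min = 2:23 PM.
The cold open ends at 2:23 PM − 35 min = 1:48 PM.
The cold open starts at 1:48 PM − 95 min = 12:13 PM.

12:13 PM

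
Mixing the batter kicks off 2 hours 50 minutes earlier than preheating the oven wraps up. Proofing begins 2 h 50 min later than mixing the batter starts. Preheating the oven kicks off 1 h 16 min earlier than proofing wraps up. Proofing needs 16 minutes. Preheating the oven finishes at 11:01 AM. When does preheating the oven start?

Mixing the batter starts at 11:01 AM − 170 min = 8:11 AM.
Proofing starts at 8:11 AM + 170 min = 11:01 AM.
Proofing ends at 11:01 AM + 16 min = 11:17 AM.
Preheating the oven starts at 11:17 AM − 76 min = 10:01 AM.

10:01 AM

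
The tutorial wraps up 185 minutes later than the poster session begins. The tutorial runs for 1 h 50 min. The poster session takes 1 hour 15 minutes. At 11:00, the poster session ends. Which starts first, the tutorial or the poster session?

The poster session starts at 11:00 − 75 min = 09:45.
The tutorial ends at 09:45 + 185 min = 12:50.
The tutorial starts at 12:50 − 110 min = 11:00.
The tutorial starts at 11:00 and the poster session starts at 09:45, so the poster session is first.

the poster session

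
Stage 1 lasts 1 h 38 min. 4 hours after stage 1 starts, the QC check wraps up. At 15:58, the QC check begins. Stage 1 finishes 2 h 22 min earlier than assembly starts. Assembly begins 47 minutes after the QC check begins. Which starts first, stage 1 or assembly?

stage 1

Assembly starts at 15:58 + 47 min = 16:45.
Stage 1 ends at 16:45 − 142 min = 14:23.
Stage 1 starts at 14:23 − 98 min = 12:45.
Stage 1 starts at 12:45 and assembly starts at 16:45, so stage 1 is first.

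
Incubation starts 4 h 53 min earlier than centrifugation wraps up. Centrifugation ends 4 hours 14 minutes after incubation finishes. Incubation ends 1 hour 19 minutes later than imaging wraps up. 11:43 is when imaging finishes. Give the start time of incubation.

12:23

Incubation ends at 11:43 + 79 min = 13:02.
Centrifugation ends at 13:02 + 254 min = 17:16.
Incubation starts at 17:16 − 293 min = 12:23.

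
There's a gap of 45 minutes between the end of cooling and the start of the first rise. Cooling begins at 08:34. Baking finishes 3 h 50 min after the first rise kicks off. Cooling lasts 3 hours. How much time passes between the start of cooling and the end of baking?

Cooling ends at 08:34 + 180 min = 11:34.
The first rise starts at 11:34 + 45 min = 12:19.
Baking ends at 12:19 + 230 min = 16:09.
From 08:34 to 16:09 is 455 minutes.

455 minutes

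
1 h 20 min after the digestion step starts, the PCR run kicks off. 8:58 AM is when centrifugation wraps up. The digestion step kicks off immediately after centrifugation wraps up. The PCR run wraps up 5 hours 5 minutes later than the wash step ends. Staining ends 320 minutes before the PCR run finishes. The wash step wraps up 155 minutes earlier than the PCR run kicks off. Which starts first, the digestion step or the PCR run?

the digestion step

The digestion step starts at 8:58 AM.
The PCR run starts at 8:58 AM + 80 min = 10:18 AM.
The digestion step starts at 8:58 AM and the PCR run starts at 10:18 AM, so the digestion step is first.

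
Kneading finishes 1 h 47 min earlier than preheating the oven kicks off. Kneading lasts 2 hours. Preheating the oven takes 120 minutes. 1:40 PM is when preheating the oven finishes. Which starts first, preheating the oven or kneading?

Preheating the oven starts at 1:40 PM − 120 min = 11:40 AM.
Kneading ends at 11:40 AM − 107 min = 9:53 AM.
Kneading starts at 9:53 AM − 120 min = 7:53 AM.
Preheating the oven starts at 11:40 AM and kneading starts at 7:53 AM, so kneading is first.

kneading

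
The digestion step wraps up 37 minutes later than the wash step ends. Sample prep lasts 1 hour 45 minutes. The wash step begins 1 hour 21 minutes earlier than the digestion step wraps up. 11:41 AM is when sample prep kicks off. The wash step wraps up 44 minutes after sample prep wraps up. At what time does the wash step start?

Sample prep ends at 11:41 AM + 105 min = 1:26 PM.
The wash step ends at 1:26 PM + 44 min = 2:10 PM.
The digestion step ends at 2:10 PM + 37 min = 2:47 PM.
The wash step starts at 2:47 PM − 81 min = 1:26 PM.

1:26 PM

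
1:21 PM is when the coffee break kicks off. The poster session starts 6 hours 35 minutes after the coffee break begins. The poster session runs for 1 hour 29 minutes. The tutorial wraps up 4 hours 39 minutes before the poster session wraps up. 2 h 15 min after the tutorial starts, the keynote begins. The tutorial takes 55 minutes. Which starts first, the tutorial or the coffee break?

The poster session starts at 1:21 PM + 395 min = 7:56 PM.
The poster session ends at 7:56 PM + 89 min = 9:25 PM.
The tutorial ends at 9:25 PM − 279 min = 4:46 PM.
The tutorial starts at 4:46 PM − 55 min = 3:51 PM.
The tutorial starts at 3:51 PM and the coffee break starts at 1:21 PM, so the coffee break is first.

the coffee break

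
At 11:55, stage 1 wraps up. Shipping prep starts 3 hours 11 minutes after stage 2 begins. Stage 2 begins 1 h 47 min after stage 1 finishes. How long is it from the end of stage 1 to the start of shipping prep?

Stage 2 starts at 11:55 + 107 min = 13:42.
Shipping prep starts at 13:42 + 191 min = 16:53.
From 11:55 to 16:53 is 298 minutes.

298 minutes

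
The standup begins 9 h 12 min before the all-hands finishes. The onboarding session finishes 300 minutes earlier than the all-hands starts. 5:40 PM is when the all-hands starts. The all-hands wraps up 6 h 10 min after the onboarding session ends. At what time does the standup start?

The onboarding session ends at 5:40 PM − 300 min = 12:40 PM.
The all-hands ends at 12:40 PM + 370 min = 6:50 PM.
The standup starts at 6:50 PM − 552 min = 9:38 AM.

9:38 AM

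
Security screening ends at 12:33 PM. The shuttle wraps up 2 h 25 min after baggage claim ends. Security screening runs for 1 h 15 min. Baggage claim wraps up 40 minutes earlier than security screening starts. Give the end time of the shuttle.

Security screening starts at 12:33 PM − 75 min = 11:18 AM.
Baggage claim ends at 11:18 AM − 40 min = 10:38 AM.
The shuttle ends at 10:38 AM + 145 min = 1:03 PM.

1:03 PM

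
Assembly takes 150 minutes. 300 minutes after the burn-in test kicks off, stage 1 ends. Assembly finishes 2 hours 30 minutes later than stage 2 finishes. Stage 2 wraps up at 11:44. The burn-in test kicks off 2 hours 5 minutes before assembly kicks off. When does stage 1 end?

Assembly ends at 11:44 + 150 min = 14:14.
Assembly starts at 14:14 − 150 min = 11:44.
The burn-in test starts at 11:44 − 125 min = 09:39.
Stage 1 ends at 09:39 + 300 min = 14:39.

14:39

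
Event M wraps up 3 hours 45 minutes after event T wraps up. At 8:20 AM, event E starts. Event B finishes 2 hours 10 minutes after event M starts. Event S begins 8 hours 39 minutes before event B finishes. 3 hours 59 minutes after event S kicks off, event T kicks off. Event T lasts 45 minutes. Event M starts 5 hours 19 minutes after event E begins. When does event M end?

Event M starts at 8:20 AM + 319 min = 1:39 PM.
Event B ends at 1:39 PM + 130 min = 3:49 PM.
Event S starts at 3:49 PM − 519 min = 7:10 AM.
Event T starts at 7:10 AM + 239 min = 11:09 AM.
Event T ends at 11:09 AM + 45 min = 11:54 AM.
Event M ends at 11:54 AM + 225 min = 3:39 PM.

3:39 PM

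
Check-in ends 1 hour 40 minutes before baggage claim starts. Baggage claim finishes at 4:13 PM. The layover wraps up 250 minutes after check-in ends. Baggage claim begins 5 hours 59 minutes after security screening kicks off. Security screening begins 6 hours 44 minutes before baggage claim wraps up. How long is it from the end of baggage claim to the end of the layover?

Security screening starts at 4:13 PM − 404 min = 9:29 AM.
Baggage claim starts at 9:29 AM + 359 min = 3:28 PM.
Check-in ends at 3:28 PM − 100 min = 1:48 PM.
The layover ends at 1:48 PM + 250 min = 5:58 PM.
From 4:13 PM to 5:58 PM is 1 h 45 min.

1 h 45 min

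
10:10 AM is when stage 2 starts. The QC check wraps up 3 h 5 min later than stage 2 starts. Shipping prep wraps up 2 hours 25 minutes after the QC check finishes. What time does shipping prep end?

The QC check ends at 10:10 AM + 185 min = 1:15 PM.
Shipping prep ends at 1:15 PM + 145 min = 3:40 PM.

3:40 PM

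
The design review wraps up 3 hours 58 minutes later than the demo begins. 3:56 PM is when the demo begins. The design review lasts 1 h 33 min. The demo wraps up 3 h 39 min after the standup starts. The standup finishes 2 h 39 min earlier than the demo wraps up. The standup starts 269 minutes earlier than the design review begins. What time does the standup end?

The design review ends at 3:56 PM + 238 min = 7:54 PM.
The design review starts at 7:54 PM − 93 min = 6:21 PM.
The standup starts at 6:21 PM − 269 min = 1:52 PM.
The demo ends at 1:52 PM + 219 min = 5:31 PM.
The standup ends at 5:31 PM − 159 min = 2:52 PM.

2:52 PM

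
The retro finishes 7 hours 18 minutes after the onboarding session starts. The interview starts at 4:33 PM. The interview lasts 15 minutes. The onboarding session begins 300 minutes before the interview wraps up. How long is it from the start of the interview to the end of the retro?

The interview ends at 4:33 PM + 15 min = 4:48 PM.
The onboarding session starts at 4:48 PM − 300 min = 11:48 AM.
The retro ends at 11:48 AM + 438 min = 7:06 PM.
From 4:33 PM to 7:06 PM is 2 hours 33 minutes.

2 hours 33 minutes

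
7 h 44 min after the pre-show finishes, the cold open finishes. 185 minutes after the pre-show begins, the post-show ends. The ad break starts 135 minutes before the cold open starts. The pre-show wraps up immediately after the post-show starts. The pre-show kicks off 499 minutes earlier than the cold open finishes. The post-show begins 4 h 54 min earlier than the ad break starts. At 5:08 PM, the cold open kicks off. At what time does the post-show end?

12:29 PM

The ad break starts at 5:08 PM − 135 min = 2:53 PM.
The post-show starts at 2:53 PM − 294 min = 9:59 AM.
So the pre-show ends at 9:59 AM.
The cold open ends at 9:59 AM + 464 min = 5:43 PM.
The pre-show starts at 5:43 PM − 499 min = 9:24 AM.
The post-show ends at 9:24 AM + 185 min = 12:29 PM.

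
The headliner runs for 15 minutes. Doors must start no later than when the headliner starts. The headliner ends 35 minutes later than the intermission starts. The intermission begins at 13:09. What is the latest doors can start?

The headliner ends at 13:09 + 35 min = 13:44.
The headliner starts at 13:44 − 15 min = 13:29.
Doors is bounded by the headliner, so the latest it can start is 13:29.

13:29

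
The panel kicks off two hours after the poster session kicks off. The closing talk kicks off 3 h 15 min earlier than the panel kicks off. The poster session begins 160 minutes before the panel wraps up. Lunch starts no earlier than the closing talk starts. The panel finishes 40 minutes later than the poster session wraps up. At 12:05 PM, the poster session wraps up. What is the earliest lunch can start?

8:50 AM

The panel ends at 12:05 PM + 40 min = 12:45 PM.
The poster session starts at 12:45 PM − 160 min = 10:05 AM.
The panel starts at 10:05 AM + 120 min = 12:05 PM.
The closing talk starts at 12:05 PM − 195 min = 8:50 AM.
Lunch is bounded by the closing talk, so the earliest it can start is 8:50 AM.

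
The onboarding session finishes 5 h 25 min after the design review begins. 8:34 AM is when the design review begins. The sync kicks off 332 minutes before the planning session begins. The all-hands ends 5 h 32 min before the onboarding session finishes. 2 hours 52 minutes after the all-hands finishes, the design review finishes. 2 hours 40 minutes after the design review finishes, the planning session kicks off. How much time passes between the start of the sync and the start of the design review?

The onboarding session ends at 8:34 AM + 325 min = 1:59 PM.
The all-hands ends at 1:59 PM − 332 min = 8:27 AM.
The design review ends at 8:27 AM + 172 min = 11:19 AM.
The planning session starts at 11:19 AM + 160 min = 1:59 PM.
The sync starts at 1:59 PM − 332 min = 8:27 AM.
From 8:27 AM to 8:34 AM is 7 minutes.

7 minutes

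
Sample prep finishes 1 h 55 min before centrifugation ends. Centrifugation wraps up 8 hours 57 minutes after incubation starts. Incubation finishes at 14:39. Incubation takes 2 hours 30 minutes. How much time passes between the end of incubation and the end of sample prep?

Incubation starts at 14:39 − 150 min = 12:09.
Centrifugation ends at 12:09 + 537 min = 21:06.
Sample prep ends at 21:06 − 115 min = 19:11.
From 14:39 to 19:11 is 4 h 32 min.

4 h 32 min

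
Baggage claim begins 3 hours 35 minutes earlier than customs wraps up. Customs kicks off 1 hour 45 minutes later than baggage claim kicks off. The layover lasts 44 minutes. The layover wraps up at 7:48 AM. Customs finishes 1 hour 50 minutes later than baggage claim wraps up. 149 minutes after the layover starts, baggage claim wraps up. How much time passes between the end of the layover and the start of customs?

1 h 45 min

The layover starts at 7:48 AM − 44 min = 7:04 AM.
Baggage claim ends at 7:04 AM + 149 min = 9:33 AM.
Customs ends at 9:33 AM + 110 min = 11:23 AM.
Baggage claim starts at 11:23 AM − 215 min = 7:48 AM.
Customs starts at 7:48 AM + 105 min = 9:33 AM.
From 7:48 AM to 9:33 AM is 1 h 45 min.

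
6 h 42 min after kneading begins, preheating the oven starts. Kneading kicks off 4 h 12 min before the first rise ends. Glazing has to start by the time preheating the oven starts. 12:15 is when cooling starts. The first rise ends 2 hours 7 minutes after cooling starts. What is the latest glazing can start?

16:52

The first rise ends at 12:15 + 127 min = 14:22.
Kneading starts at 14:22 − 252 min = 10:10.
Preheating the oven starts at 10:10 + 402 min = 16:52.
Glazing is bounded by preheating the oven, so the latest it can start is 16:52.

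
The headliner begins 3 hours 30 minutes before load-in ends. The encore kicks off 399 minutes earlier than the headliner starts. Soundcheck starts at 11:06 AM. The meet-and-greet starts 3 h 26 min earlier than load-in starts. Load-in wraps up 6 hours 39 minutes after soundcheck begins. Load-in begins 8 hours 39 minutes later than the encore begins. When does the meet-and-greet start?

Load-in ends at 11:06 AM + 399 min = 5:45 PM.
The headliner starts at 5:45 PM − 210 min = 2:15 PM.
The encore starts at 2:15 PM − 399 min = 7:36 AM.
Load-in starts at 7:36 AM + 519 min = 4:15 PM.
The meet-and-greet starts at 4:15 PM − 206 min = 12:49 PM.

12:49 PM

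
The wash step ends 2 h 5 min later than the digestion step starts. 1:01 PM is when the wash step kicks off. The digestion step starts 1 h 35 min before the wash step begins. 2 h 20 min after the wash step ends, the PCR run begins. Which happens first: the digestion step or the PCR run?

The digestion step starts at 1:01 PM − 95 min = 11:26 AM.
The wash step ends at 11:26 AM + 125 min = 1:31 PM.
The PCR run starts at 1:31 PM + 140 min = 3:51 PM.
The digestion step starts at 11:26 AM and the PCR run starts at 3:51 PM, so the digestion step is first.

the digestion step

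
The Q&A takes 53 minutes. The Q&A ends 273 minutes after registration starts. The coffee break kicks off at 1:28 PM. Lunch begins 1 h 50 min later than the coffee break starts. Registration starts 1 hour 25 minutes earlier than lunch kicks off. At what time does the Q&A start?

5:33 PM

Lunch starts at 1:28 PM + 110 min = 3:18 PM.
Registration starts at 3:18 PM − 85 min = 1:53 PM.
The Q&A ends at 1:53 PM + 273 min = 6:26 PM.
The Q&A starts at 6:26 PM − 53 min = 5:33 PM.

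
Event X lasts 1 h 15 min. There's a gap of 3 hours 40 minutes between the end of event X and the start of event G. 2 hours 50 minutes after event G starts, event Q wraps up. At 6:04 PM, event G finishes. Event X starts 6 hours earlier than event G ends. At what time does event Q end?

Event X starts at 6:04 PM − 360 min = 12:04 PM.
Event X ends at 12:04 PM + 75 min = 1:19 PM.
Event G starts at 1:19 PM + 220 min = 4:59 PM.
Event Q ends at 4:59 PM + 170 min = 7:49 PM.

7:49 PM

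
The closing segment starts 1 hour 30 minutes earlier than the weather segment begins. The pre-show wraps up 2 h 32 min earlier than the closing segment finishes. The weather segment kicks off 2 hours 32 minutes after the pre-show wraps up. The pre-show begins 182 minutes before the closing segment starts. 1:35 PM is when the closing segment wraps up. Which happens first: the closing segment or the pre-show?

the pre-show

The pre-show ends at 1:35 PM − 152 min = 11:03 AM.
The weather segment starts at 11:03 AM + 152 min = 1:35 PM.
The closing segment starts at 1:35 PM − 90 min = 12:05 PM.
The pre-show starts at 12:05 PM − 182 min = 9:03 AM.
The closing segment starts at 12:05 PM and the pre-show starts at 9:03 AM, so the pre-show is first.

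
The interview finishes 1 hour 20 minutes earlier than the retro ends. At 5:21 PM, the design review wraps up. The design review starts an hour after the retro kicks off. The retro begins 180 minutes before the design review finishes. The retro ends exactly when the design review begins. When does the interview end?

2:01 PM

The retro starts at 5:21 PM − 180 min = 2:21 PM.
The design review starts at 2:21 PM + 60 min = 3:21 PM.
So the retro ends at 3:21 PM.
The interview ends at 3:21 PM − 80 min = 2:01 PM.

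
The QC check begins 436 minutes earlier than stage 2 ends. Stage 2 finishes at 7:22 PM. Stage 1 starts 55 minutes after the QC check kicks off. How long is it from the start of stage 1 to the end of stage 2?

6 hours 21 minutes

The QC check starts at 7:22 PM − 436 min = 12:06 PM.
Stage 1 starts at 12:06 PM + 55 min = 1:01 PM.
From 1:01 PM to 7:22 PM is 6 hours 21 minutes.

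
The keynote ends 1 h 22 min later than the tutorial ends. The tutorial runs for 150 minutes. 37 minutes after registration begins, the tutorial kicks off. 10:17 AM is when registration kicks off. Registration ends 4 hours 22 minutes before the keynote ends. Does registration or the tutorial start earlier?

registration

The tutorial starts at 10:17 AM + 37 min = 10:54 AM.
Registration starts at 10:17 AM and the tutorial starts at 10:54 AM, so registration is first.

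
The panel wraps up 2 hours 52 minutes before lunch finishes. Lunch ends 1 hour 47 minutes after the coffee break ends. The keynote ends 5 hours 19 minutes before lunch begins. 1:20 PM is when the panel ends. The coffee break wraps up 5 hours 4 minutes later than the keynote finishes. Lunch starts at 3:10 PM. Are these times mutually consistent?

No

The keynote ends at 3:10 PM − 319 min = 9:51 AM.
The coffee break ends at 9:51 AM + 304 min = 2:55 PM.
Lunch ends at 2:55 PM + 107 min = 4:42 PM.
The panel ends at 4:42 PM − 172 min = 1:50 PM.
But the panel is also said to end at 1:20 PM — a 30-minute conflict.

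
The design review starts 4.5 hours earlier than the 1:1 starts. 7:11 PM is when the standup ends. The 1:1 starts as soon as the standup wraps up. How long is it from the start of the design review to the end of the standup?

270 minutes

The 1:1 starts at 7:11 PM.
The design review starts at 7:11 PM − 270 min = 2:41 PM.
From 2:41 PM to 7:11 PM is 270 minutes.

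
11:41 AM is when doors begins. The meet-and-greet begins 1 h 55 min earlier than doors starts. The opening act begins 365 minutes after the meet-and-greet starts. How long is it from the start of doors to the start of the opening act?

The meet-and-greet starts at 11:41 AM − 115 min = 9:46 AM.
The opening act starts at 9:46 AM + 365 min = 3:51 PM.
From 11:41 AM to 3:51 PM is 250 minutes.

250 minutes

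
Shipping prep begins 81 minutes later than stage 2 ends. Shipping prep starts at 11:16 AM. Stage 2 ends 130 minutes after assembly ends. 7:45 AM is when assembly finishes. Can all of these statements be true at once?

Stage 2 ends at 7:45 AM + 130 min = 9:55 AM.
Shipping prep starts at 9:55 AM + 81 min = 11:16 AM.
That matches the stated 11:16 AM, so the schedule is consistent.

Yes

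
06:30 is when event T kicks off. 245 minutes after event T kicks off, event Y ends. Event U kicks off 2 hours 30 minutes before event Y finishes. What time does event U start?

08:05

Event Y ends at 06:30 + 245 min = 10:35.
Event U starts at 10:35 − 150 min = 08:05.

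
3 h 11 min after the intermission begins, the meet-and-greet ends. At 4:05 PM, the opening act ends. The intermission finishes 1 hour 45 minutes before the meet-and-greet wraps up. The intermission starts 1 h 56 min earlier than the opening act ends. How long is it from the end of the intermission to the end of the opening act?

The intermission starts at 4:05 PM − 116 min = 2:09 PM.
The meet-and-greet ends at 2:09 PM + 191 min = 5:20 PM.
The intermission ends at 5:20 PM − 105 min = 3:35 PM.
From 3:35 PM to 4:05 PM is 30 minutes.

30 minutes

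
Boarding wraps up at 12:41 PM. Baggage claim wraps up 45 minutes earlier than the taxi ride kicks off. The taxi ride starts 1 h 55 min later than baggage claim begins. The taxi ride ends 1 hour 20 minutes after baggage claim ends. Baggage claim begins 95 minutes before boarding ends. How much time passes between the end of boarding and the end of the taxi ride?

Baggage claim starts at 12:41 PM − 95 min = 11:06 AM.
The taxi ride starts at 11:06 AM + 115 min = 1:01 PM.
Baggage claim ends at 1:01 PM − 45 min = 12:16 PM.
The taxi ride ends at 12:16 PM + 80 min = 1:36 PM.
From 12:41 PM to 1:36 PM is 55 minutes.

55 minutes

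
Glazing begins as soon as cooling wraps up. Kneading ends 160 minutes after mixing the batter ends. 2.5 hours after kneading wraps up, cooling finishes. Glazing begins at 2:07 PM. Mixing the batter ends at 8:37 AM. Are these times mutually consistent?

Kneading ends at 8:37 AM + 160 min = 11:17 AM.
Cooling ends at 11:17 AM + 150 min = 1:47 PM.
So glazing starts at 1:47 PM.
But glazing is also said to start at 2:07 PM — a 20-minute conflict.

No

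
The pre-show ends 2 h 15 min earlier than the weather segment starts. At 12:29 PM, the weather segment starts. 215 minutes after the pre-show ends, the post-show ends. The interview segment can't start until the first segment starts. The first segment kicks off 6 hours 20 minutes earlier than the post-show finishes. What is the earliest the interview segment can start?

The pre-show ends at 12:29 PM − 135 min = 10:14 AM.
The post-show ends at 10:14 AM + 215 min = 1:49 PM.
The first segment starts at 1:49 PM − 380 min = 7:29 AM.
The interview segment is bounded by the first segment, so the earliest it can start is 7:29 AM.

7:29 AM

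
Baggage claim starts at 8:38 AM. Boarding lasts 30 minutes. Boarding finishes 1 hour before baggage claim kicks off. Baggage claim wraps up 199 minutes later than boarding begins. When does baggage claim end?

10:27 AM

Boarding ends at 8:38 AM − 60 min = 7:38 AM.
Boarding starts at 7:38 AM − 30 min = 7:08 AM.
Baggage claim ends at 7:08 AM + 199 min = 10:27 AM.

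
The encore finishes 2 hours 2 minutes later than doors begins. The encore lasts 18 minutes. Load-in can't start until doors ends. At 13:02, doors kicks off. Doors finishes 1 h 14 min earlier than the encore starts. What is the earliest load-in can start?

The encore ends at 13:02 + 122 min = 15:04.
The encore starts at 15:04 − 18 min = 14:46.
Doors ends at 14:46 − 74 min = 13:32.
Load-in is bounded by doors, so the earliest it can start is 13:32.

13:32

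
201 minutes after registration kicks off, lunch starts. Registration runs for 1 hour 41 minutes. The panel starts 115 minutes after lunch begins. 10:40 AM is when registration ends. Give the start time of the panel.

Registration starts at 10:40 AM − 101 min = 8:59 AM.
Lunch starts at 8:59 AM + 201 min = 12:20 PM.
The panel starts at 12:20 PM + 115 min = 2:15 PM.

2:15 PM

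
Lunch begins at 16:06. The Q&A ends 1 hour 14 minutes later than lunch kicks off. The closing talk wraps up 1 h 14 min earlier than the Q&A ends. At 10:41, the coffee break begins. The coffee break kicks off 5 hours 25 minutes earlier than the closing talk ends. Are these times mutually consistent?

The Q&A ends at 16:06 + 74 min = 17:20.
The closing talk ends at 17:20 − 74 min = 16:06.
The coffee break starts at 16:06 − 325 min = 10:41.
That matches the stated 10:41, so the schedule is consistent.

Yes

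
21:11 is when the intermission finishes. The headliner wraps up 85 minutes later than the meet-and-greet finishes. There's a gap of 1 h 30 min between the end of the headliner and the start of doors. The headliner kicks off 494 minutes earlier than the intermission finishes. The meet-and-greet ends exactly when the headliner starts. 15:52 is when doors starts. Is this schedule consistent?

The headliner starts at 21:11 − 494 min = 12:57.
So the meet-and-greet ends at 12:57.
The headliner ends at 12:57 + 85 min = 14:22.
Doors starts at 14:22 + 90 min = 15:52.
That matches the stated 15:52, so the schedule is consistent.

Yes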